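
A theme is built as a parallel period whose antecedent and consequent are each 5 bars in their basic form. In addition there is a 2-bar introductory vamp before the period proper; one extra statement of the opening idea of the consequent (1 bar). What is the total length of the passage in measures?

13 measures

Basic parallel period: 5 + 5 = 10 bars.
10 (basic form) + 2 (introduction) + 1 (extra statement) = 13.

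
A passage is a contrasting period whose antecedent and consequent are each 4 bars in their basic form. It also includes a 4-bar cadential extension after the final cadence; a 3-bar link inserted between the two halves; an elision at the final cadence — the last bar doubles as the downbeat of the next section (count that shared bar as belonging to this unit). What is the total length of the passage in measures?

Basic contrasting period: 4 + 4 = 8 bars.
8 (basic form) + 4 (cadential extension) + 3 (link) = 15.
The elision shares a bar with the next section but does not change this unit's count.

15 measures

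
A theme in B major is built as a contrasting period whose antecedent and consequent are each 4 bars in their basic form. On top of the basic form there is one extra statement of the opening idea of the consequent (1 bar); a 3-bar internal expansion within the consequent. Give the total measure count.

Basic contrasting period: 4 + 4 = 8 bars.
8 (basic form) + 1 (extra statement) + 3 (internal expansion) = 12.

12 measures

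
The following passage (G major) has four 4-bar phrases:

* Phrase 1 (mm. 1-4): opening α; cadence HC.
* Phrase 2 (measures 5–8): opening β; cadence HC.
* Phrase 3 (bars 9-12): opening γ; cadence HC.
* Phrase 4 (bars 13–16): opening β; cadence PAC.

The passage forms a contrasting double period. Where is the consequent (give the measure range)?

In a double period the four phrases pair into a large antecedent (phrases 1–2, ending half cadence) and a large consequent (phrases 3–4, ending perfect authentic cadence). The consequent spans measures 9–16.

measures 9–16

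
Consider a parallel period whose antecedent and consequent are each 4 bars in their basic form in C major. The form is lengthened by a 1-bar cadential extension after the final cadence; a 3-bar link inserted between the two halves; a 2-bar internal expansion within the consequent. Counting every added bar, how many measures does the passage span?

Basic parallel period: 4 + 4 = 8 bars.
8 (basic form) + 1 (cadential extension) + 3 (link) + 2 (internal expansion) = 14.

14 measures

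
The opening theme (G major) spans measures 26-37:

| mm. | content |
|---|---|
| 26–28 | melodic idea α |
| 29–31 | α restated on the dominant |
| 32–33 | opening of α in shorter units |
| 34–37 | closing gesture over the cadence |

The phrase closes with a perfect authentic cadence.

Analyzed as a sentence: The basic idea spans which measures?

measures 26–28

The presentation of a sentence is the basic idea (bars 26-28) plus its repetition (mm. 29–31); the basic idea is therefore mm. 26-28.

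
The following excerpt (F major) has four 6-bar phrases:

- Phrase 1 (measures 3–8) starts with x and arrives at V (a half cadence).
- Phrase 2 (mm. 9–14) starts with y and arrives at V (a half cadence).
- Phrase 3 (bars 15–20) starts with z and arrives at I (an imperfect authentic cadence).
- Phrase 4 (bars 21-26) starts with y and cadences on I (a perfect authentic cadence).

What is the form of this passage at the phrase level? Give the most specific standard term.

contrasting double period

Four phrases in two halves: the first half (mm. 3–14) ends with a half cadence, the second (mm. 15–26) with a perfect authentic cadence — a large antecedent–consequent pair, i.e. a double period.
Phrase 3 begins with different material from phrase 1, making it contrasting.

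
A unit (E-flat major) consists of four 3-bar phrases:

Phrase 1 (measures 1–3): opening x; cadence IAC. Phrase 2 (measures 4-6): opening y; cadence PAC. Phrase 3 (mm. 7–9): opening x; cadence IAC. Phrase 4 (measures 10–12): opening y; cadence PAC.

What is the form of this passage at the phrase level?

The cadence pattern IAC–PAC–IAC–PAC is weak–strong twice, and phrases 3–4 restate phrases 1–2: a period heard twice, not a double period (which would end weakly at phrase 2).

repeated period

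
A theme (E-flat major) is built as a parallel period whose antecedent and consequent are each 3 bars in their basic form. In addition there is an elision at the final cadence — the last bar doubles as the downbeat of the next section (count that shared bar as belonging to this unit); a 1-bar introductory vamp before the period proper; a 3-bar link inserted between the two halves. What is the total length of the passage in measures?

10 measures

Basic parallel period: 3 + 3 = 6 bars.
6 (basic form) + 1 (introduction) + 3 (link) = 10.
The elision shares a bar with the next section but does not change this unit's count.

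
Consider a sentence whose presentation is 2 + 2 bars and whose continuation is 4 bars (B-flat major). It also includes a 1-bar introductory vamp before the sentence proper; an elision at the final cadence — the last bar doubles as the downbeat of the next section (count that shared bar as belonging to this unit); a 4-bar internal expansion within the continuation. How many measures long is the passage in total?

Basic sentence: 2 + 2 + 4 = 8 bars.
8 (basic form) + 1 (introduction) + 4 (internal expansion) = 13.
The elision shares a bar with the next section but does not change this unit's count.

13 measures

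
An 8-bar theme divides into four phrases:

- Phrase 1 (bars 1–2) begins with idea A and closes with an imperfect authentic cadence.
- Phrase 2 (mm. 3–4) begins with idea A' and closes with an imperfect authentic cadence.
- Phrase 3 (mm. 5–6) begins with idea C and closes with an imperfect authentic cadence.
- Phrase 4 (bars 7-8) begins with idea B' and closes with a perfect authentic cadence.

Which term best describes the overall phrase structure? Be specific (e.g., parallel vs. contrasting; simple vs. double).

contrasting double period

Four phrases in two halves: the first half (mm. 1-4) ends with an imperfect authentic cadence, the second (mm. 5–8) with a perfect authentic cadence — a large antecedent–consequent pair, i.e. a double period.
Phrase 3 begins with different material from phrase 1, making it contrasting.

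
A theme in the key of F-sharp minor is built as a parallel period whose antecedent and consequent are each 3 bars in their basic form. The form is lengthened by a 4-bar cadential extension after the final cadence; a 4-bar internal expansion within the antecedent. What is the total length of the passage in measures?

Basic parallel period: 3 + 3 = 6 bars.
6 (basic form) + 4 (cadential extension) + 4 (internal expansion) = 14.

14 measures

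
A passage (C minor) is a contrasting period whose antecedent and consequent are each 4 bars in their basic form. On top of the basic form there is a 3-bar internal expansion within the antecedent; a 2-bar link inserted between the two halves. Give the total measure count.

13 measures

Basic contrasting period: 4 + 4 = 8 bars.
8 (basic form) + 3 (internal expansion) + 2 (link) = 13.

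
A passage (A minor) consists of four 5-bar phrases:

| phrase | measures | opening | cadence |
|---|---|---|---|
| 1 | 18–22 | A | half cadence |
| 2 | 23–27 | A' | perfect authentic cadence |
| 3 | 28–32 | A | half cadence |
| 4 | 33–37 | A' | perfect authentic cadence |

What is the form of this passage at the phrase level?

The cadence pattern HC–PAC–HC–PAC is weak–strong twice, and phrases 3–4 restate phrases 1–2: a period heard twice, not a double period (which would end weakly at phrase 2).

repeated period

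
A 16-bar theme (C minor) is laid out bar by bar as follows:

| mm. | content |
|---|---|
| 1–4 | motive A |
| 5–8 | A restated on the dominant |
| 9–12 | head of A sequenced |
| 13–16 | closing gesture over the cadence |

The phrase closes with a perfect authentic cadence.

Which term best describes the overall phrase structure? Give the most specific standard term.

Basic idea (mm. 1–4) + its repetition (bars 5–8) form the presentation; fragmentation and cadence (measures 9–16) form the continuation — the 16-bar whole is a sentence.

sentence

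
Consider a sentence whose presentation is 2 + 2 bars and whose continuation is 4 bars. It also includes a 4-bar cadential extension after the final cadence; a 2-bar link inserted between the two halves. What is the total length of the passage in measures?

14 measures

Basic sentence: 2 + 2 + 4 = 8 bars.
8 (basic form) + 4 (cadential extension) + 2 (link) = 14.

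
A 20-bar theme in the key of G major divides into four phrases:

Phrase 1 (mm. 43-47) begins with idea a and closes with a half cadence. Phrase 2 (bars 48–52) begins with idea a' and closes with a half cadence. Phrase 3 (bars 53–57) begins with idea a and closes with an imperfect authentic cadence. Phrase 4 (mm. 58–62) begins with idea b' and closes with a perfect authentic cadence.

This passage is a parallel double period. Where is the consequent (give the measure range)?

In a double period the four phrases pair into a large antecedent (phrases 1–2, ending half cadence) and a large consequent (phrases 3–4, ending perfect authentic cadence). The consequent spans bars 53–62.

measures 53–62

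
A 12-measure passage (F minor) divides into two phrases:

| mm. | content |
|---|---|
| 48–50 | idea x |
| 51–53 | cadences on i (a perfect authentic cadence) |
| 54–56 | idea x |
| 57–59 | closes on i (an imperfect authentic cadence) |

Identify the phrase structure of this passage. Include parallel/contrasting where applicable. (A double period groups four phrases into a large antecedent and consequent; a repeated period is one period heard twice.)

phrase group

The second phrase closes with an imperfect authentic cadence, which is not stronger than the first phrase's perfect authentic cadence; without a weak→strong cadential pair there is no antecedent–consequent relationship, so this is a phrase group rather than a period.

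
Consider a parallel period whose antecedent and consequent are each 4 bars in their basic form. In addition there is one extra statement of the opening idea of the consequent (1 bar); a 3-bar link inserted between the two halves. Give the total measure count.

12 measures

Basic parallel period: 4 + 4 = 8 bars.
8 (basic form) + 1 (extra statement) + 3 (link) = 12.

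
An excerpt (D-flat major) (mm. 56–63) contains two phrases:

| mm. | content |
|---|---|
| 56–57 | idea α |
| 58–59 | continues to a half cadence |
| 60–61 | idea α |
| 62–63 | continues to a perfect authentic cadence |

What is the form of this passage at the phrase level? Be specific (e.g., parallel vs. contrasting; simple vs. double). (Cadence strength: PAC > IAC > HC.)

Phrase 1 ends with a half cadence (weaker) and phrase 2 with a perfect authentic cadence (stronger): antecedent + consequent = a period.
The two phrases open with the same material (α / α), so the period is parallel.

parallel period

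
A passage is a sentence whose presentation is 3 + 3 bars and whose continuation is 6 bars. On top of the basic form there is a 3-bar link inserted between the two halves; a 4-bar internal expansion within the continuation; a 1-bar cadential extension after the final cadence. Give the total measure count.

20 measures

Basic sentence: 3 + 3 + 6 = 12 bars.
12 (basic form) + 3 (link) + 4 (internal expansion) + 1 (cadential extension) = 20.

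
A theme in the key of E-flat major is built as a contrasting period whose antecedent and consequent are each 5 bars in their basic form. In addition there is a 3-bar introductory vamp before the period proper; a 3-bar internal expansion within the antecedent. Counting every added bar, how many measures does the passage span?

16 measures

Basic contrasting period: 5 + 5 = 10 bars.
10 (basic form) + 3 (introduction) + 3 (internal expansion) = 16.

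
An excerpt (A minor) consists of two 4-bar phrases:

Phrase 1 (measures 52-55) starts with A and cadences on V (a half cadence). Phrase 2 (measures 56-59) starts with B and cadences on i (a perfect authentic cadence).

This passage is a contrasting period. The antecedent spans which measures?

The antecedent is the phrase ending with the weaker cadence (half cadence, phrase 1) and the consequent the one ending more conclusively (perfect authentic cadence, phrase 2); the antecedent is measures 52–55.

measures 52–55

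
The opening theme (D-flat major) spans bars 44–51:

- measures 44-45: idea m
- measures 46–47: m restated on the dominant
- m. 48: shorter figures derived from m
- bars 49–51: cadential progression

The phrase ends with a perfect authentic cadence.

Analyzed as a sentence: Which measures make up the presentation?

The presentation of a sentence is the basic idea (mm. 44-45) plus its repetition (mm. 46–47); the presentation is therefore bars 44–47.

measures 44–47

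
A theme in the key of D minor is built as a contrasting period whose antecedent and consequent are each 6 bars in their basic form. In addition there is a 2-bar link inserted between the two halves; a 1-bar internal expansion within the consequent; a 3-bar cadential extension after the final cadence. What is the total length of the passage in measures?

18 measures

Basic contrasting period: 6 + 6 = 12 bars.
12 (basic form) + 2 (link) + 1 (internal expansion) + 3 (cadential extension) = 18.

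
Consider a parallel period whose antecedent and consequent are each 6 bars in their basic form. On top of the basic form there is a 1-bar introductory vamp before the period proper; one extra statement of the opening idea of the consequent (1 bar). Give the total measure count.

14 measures

Basic parallel period: 6 + 6 = 12 bars.
12 (basic form) + 1 (introduction) + 1 (extra statement) = 14.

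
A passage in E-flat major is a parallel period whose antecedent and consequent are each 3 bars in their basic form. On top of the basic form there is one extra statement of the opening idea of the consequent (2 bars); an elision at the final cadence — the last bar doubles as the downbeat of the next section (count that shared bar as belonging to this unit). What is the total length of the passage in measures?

8 measures

Basic parallel period: 3 + 3 = 6 bars.
6 (basic form) + 2 (extra statement) = 8.
The elision shares a bar with the next section but does not change this unit's count.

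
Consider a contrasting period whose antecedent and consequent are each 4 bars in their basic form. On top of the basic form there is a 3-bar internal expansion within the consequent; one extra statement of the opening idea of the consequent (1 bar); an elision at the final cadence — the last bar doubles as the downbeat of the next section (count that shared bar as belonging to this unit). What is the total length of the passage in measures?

Basic contrasting period: 4 + 4 = 8 bars.
8 (basic form) + 3 (internal expansion) + 1 (extra statement) = 12.
The elision shares a bar with the next section but does not change this unit's count.

12 measures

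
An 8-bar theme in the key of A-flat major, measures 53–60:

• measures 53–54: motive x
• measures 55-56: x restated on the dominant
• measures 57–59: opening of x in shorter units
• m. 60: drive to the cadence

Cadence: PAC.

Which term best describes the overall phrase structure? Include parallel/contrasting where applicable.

sentence

Basic idea (bars 53-54) + its repetition (mm. 55–56) form the presentation; fragmentation and cadence (mm. 57-60) form the continuation — the 8-bar whole is a sentence.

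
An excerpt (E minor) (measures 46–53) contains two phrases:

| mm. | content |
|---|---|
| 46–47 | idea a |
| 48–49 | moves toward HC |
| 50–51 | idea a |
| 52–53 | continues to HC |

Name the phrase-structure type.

Both phrases have the same opening (a) and the same cadence (half cadence): the second is a restatement, not a consequent, so this is a repeated phrase rather than a period.

repeated phrase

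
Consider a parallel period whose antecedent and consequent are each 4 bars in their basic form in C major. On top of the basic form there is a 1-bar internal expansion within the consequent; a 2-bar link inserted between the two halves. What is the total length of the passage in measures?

11 measures

Basic parallel period: 4 + 4 = 8 bars.
8 (basic form) + 1 (internal expansion) + 2 (link) = 11.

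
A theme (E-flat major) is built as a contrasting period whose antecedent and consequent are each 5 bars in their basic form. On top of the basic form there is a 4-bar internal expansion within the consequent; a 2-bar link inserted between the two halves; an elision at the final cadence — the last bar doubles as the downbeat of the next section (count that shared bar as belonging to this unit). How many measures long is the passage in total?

Basic contrasting period: 5 + 5 = 10 bars.
10 (basic form) + 4 (internal expansion) + 2 (link) = 16.
The elision shares a bar with the next section but does not change this unit's count.

16 measures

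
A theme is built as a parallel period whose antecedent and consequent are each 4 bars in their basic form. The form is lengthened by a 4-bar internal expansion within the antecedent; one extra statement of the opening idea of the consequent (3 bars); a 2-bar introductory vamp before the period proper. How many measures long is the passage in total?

17 measures

Basic parallel period: 4 + 4 = 8 bars.
8 (basic form) + 4 (internal expansion) + 3 (extra statement) + 2 (introduction) = 17.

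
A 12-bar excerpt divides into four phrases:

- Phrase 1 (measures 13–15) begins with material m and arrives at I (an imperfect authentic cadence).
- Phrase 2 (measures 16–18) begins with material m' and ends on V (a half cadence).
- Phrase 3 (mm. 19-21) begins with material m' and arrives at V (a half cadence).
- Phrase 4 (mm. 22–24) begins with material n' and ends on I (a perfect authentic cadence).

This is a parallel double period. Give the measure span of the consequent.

measures 19–24

In a double period the first pair of phrases (ending half cadence) is the large antecedent and the second pair (ending perfect authentic cadence) is the large consequent; the consequent is measures 19–24.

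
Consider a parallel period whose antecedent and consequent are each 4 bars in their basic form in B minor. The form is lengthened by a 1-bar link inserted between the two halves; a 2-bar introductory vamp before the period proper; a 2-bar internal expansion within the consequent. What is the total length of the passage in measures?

Basic parallel period: 4 + 4 = 8 bars.
8 (basic form) + 1 (link) + 2 (introduction) + 2 (internal expansion) = 13.

13 measures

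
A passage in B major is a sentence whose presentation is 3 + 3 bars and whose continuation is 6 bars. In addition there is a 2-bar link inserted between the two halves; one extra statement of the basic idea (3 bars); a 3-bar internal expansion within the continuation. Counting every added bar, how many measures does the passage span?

20 measures

Basic sentence: 3 + 3 + 6 = 12 bars.
12 (basic form) + 2 (link) + 3 (extra statement) + 3 (internal expansion) = 20.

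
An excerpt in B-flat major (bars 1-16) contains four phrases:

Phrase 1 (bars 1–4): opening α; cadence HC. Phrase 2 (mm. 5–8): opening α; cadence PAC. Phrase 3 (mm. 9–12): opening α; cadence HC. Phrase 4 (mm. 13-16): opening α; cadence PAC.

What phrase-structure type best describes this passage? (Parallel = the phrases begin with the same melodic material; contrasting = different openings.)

repeated period

The cadence pattern HC–PAC–HC–PAC is weak–strong twice, and phrases 3–4 restate phrases 1–2: a period heard twice, not a double period (which would end weakly at phrase 2).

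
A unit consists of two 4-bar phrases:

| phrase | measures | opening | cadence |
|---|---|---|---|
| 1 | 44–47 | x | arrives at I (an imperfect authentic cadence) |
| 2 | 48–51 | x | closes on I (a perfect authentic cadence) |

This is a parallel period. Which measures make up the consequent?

The phrase ending with the weaker cadence (imperfect authentic cadence) is the antecedent; the one ending more conclusively (perfect authentic cadence) is the consequent. The consequent is measures 48–51.

measures 48–51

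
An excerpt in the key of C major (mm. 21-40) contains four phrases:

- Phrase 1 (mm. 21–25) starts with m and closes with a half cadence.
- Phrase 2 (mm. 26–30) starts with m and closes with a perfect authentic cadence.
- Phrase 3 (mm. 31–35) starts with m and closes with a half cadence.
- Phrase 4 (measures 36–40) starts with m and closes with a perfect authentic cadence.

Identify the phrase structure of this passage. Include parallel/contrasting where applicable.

repeated period

The cadence pattern HC–PAC–HC–PAC is weak–strong twice, and phrases 3–4 restate phrases 1–2: a period heard twice, not a double period (which would end weakly at phrase 2).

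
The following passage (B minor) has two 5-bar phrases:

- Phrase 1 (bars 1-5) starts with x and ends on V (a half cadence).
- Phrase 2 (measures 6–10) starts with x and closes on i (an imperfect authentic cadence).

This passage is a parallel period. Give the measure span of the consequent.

measures 6–10

The antecedent is the phrase ending with the weaker cadence (half cadence, phrase 1) and the consequent the one ending more conclusively (imperfect authentic cadence, phrase 2); the consequent is measures 6–10.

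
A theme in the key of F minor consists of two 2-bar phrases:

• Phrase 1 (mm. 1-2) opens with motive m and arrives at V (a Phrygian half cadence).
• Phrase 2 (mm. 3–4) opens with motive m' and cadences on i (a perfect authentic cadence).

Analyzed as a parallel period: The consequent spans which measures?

measures 3–4

The antecedent is the phrase ending with the weaker cadence (Phrygian half cadence, phrase 1) and the consequent the one ending more conclusively (perfect authentic cadence, phrase 2); the consequent is bars 3–4.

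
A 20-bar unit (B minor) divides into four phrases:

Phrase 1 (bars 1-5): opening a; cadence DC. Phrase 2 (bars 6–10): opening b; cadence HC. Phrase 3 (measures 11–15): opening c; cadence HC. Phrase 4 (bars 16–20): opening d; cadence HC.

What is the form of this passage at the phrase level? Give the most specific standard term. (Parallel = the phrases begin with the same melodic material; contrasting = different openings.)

phrase group

Phrase 4 ends with a half cadence, no stronger than phrase 2's half cadence, so the four phrases do not form a double period; nor do phrases 3–4 duplicate 1–2, so it is not a repeated period. With no phrase reaching a conclusive cadence, the passage is a phrase group.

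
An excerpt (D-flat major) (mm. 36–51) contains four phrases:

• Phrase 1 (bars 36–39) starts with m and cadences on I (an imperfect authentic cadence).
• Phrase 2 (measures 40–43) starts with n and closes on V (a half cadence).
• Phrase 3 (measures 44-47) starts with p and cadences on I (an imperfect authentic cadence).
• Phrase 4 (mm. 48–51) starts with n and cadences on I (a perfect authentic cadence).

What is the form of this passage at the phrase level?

Four phrases in two halves: the first half (mm. 36–43) ends with a half cadence, the second (mm. 44–51) with a perfect authentic cadence — a large antecedent–consequent pair, i.e. a double period.
Phrase 3 begins with different material from phrase 1, making it contrasting.

contrasting double period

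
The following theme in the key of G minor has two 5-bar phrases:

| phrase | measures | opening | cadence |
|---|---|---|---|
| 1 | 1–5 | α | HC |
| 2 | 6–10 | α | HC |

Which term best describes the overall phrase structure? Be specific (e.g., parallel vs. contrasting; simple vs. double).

repeated phrase

Both phrases have the same opening (α) and the same cadence (half cadence): the second is a restatement, not a consequent, so this is a repeated phrase rather than a period.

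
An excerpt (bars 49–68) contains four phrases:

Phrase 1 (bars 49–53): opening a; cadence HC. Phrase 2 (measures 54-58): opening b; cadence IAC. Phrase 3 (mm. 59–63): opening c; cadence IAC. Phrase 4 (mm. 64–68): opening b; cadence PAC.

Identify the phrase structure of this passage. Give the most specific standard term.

contrasting double period

Four phrases in two halves: the first half (mm. 49-58) ends with an imperfect authentic cadence, the second (bars 59–68) with a perfect authentic cadence — a large antecedent–consequent pair, i.e. a double period.
Phrase 3 begins with different material from phrase 1, making it contrasting.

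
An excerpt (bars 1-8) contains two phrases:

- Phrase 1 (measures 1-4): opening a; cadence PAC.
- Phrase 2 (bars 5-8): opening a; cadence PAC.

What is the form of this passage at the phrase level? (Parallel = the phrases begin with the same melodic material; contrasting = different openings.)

Both phrases have the same opening (a) and the same cadence (perfect authentic cadence): the second is a restatement, not a consequent, so this is a repeated phrase rather than a period.

repeated phrase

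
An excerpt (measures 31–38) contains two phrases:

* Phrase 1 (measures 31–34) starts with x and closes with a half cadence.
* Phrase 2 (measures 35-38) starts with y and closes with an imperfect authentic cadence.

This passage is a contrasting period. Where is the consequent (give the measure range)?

The antecedent is the phrase ending with the weaker cadence (half cadence, phrase 1) and the consequent the one ending more conclusively (imperfect authentic cadence, phrase 2); the consequent is measures 35–38.

measures 35–38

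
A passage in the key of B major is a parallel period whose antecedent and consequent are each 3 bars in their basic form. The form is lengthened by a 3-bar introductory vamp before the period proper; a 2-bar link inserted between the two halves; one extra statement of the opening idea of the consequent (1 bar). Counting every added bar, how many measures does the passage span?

Basic parallel period: 3 + 3 = 6 bars.
6 (basic form) + 3 (introduction) + 2 (link) + 1 (extra statement) = 12.

12 measures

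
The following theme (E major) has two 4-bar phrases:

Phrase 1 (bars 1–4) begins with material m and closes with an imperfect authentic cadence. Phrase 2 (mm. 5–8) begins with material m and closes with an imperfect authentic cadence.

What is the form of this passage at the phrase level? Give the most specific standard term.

repeated phrase

Both phrases have the same opening (m) and the same cadence (imperfect authentic cadence): the second is a restatement, not a consequent, so this is a repeated phrase rather than a period.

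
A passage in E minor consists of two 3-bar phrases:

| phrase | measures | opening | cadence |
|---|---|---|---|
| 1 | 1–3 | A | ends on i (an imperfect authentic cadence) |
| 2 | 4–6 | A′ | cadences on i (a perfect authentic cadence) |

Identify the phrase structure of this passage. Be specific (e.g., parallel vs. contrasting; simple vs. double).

parallel period

Phrase 1 ends with an imperfect authentic cadence (weaker) and phrase 2 with a perfect authentic cadence (stronger): antecedent + consequent = a period.
The two phrases open with the same material (A / A′), so the period is parallel.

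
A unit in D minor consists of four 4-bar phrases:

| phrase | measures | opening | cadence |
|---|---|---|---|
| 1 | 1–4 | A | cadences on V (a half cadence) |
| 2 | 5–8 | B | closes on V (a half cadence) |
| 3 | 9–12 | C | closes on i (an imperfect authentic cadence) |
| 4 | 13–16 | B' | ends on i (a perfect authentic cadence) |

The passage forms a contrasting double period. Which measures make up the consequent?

In a double period the first pair of phrases (ending half cadence) is the large antecedent and the second pair (ending perfect authentic cadence) is the large consequent; the consequent is measures 9–16.

measures 9–16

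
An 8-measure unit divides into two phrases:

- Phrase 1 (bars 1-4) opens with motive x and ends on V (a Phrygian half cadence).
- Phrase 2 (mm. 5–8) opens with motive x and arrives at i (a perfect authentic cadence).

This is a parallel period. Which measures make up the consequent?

The phrase ending with the weaker cadence (Phrygian half cadence) is the antecedent; the one ending more conclusively (perfect authentic cadence) is the consequent. The consequent is measures 5–8.

measures 5–8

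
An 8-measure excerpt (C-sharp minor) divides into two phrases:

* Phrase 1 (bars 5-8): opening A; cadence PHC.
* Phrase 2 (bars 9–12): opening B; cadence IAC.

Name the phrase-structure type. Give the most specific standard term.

Phrase 1 ends with a Phrygian half cadence (weaker) and phrase 2 with an imperfect authentic cadence (stronger): antecedent + consequent = a period.
The two phrases open with different material (A / B), so the period is contrasting.

contrasting period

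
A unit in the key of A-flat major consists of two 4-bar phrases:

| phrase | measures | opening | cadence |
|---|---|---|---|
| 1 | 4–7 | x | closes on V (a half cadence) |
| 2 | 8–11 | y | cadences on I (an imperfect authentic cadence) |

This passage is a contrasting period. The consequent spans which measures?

measures 8–11

The antecedent is the phrase ending with the weaker cadence (half cadence, phrase 1) and the consequent the one ending more conclusively (imperfect authentic cadence, phrase 2); the consequent is mm. 8-11.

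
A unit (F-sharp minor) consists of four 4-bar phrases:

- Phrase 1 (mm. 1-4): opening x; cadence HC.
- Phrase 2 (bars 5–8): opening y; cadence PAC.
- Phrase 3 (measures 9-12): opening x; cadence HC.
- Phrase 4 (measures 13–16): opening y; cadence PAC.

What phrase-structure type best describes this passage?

The cadence pattern HC–PAC–HC–PAC is weak–strong twice, and phrases 3–4 restate phrases 1–2: a period heard twice, not a double period (which would end weakly at phrase 2).

repeated period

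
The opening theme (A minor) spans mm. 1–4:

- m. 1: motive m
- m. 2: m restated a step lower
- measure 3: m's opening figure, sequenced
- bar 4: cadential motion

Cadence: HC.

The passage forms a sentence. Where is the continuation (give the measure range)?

After the presentation (mm. 1–2), the continuation covers the fragmentation through the cadence: mm. 3–4.

measures 3–4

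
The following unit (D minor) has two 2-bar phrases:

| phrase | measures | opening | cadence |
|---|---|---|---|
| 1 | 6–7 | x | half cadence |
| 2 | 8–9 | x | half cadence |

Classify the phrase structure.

repeated phrase

Both phrases have the same opening (x) and the same cadence (half cadence): the second is a restatement, not a consequent, so this is a repeated phrase rather than a period.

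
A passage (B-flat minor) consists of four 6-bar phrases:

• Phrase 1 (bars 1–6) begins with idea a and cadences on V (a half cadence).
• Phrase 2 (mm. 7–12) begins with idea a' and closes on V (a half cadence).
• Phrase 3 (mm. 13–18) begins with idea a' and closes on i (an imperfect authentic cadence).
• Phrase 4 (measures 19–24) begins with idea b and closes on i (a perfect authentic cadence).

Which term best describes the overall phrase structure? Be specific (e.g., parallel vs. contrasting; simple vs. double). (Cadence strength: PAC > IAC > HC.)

parallel double period

Four phrases in two halves: the first half (measures 1–12) ends with a half cadence, the second (mm. 13–24) with a perfect authentic cadence — a large antecedent–consequent pair, i.e. a double period.
Phrase 3 begins with the same material as phrase 1, making it parallel.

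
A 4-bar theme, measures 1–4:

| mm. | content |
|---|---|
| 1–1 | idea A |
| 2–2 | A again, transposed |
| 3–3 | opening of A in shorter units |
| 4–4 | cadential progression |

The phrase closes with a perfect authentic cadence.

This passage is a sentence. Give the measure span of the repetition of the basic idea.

The presentation of a sentence is the basic idea (m. 1) plus its repetition (m. 2); the repetition of the basic idea is therefore m. 2.

measures 2–2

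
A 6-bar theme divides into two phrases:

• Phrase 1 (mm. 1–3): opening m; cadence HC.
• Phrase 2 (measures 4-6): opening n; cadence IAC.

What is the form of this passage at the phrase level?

Phrase 1 ends with a half cadence (weaker) and phrase 2 with an imperfect authentic cadence (stronger): antecedent + consequent = a period.
The two phrases open with different material (m / n), so the period is contrasting.

contrasting period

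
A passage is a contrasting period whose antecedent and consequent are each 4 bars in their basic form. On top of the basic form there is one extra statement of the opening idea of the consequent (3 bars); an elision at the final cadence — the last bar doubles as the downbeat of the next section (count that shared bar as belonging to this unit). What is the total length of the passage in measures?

Basic contrasting period: 4 + 4 = 8 bars.
8 (basic form) + 3 (extra statement) = 11.
The elision shares a bar with the next section but does not change this unit's count.

11 measures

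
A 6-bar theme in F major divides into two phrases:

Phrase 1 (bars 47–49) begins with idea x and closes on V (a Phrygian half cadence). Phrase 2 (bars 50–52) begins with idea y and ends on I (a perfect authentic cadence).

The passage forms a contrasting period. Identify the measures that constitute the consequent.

The antecedent is the phrase ending with the weaker cadence (Phrygian half cadence, phrase 1) and the consequent the one ending more conclusively (perfect authentic cadence, phrase 2); the consequent is bars 50-52.

measures 50–52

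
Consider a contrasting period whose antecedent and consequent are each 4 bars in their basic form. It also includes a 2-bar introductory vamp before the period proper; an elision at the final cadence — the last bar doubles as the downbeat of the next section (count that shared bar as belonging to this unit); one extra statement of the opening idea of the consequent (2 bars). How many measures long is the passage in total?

Basic contrasting period: 4 + 4 = 8 bars.
8 (basic form) + 2 (introduction) + 2 (extra statement) = 12.
The elision shares a bar with the next section but does not change this unit's count.

12 measures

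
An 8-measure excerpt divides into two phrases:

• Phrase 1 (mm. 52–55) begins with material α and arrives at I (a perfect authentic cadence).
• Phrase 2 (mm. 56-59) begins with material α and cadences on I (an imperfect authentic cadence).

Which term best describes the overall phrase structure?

The second phrase closes with an imperfect authentic cadence, which is not stronger than the first phrase's perfect authentic cadence; without a weak→strong cadential pair there is no antecedent–consequent relationship, so this is a phrase group rather than a period.

phrase group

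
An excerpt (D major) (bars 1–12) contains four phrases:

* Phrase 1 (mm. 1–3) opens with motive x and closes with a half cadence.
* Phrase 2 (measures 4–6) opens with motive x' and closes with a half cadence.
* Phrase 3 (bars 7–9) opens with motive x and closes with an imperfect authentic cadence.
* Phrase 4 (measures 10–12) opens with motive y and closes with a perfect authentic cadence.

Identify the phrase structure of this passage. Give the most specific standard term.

parallel double period

Four phrases in two halves: the first half (measures 1–6) ends with a half cadence, the second (measures 7–12) with a perfect authentic cadence — a large antecedent–consequent pair, i.e. a double period.
Phrase 3 begins with the same material as phrase 1, making it parallel.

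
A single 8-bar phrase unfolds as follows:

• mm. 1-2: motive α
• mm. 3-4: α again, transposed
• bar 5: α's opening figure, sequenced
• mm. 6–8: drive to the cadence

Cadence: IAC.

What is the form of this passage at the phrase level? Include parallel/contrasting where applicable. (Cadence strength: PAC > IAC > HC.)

Basic idea (bars 1–2) + its repetition (measures 3-4) form the presentation; fragmentation and cadence (measures 5–8) form the continuation — the 8-bar whole is a sentence.

sentence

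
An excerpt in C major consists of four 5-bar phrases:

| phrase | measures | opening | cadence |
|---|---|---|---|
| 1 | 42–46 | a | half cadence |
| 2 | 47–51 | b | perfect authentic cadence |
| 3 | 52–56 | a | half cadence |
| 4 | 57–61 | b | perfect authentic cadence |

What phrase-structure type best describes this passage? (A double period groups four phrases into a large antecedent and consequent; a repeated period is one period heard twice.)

repeated period

The cadence pattern HC–PAC–HC–PAC is weak–strong twice, and phrases 3–4 restate phrases 1–2: a period heard twice, not a double period (which would end weakly at phrase 2).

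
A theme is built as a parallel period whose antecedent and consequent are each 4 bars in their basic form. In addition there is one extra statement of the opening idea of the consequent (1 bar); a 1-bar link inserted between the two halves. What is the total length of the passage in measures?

Basic parallel period: 4 + 4 = 8 bars.
8 (basic form) + 1 (extra statement) + 1 (link) = 10.

10 measures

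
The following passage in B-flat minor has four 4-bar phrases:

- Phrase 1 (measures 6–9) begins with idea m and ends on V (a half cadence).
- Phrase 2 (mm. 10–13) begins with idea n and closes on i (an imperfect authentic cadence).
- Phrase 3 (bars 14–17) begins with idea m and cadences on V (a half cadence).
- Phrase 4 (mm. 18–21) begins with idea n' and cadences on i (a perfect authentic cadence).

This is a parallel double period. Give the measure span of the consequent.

measures 14–21

In a double period the first pair of phrases (ending imperfect authentic cadence) is the large antecedent and the second pair (ending perfect authentic cadence) is the large consequent; the consequent is measures 14–21.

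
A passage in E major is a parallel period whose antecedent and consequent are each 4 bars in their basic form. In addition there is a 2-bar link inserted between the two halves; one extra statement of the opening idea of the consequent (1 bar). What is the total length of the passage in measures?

Basic parallel period: 4 + 4 = 8 bars.
8 (basic form) + 2 (link) + 1 (extra statement) = 11.

11 measures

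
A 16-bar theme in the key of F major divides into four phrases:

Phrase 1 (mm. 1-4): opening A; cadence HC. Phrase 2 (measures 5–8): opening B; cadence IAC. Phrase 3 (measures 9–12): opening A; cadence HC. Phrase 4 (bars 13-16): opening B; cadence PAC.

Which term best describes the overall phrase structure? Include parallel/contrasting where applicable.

Four phrases in two halves: the first half (mm. 1–8) ends with an imperfect authentic cadence, the second (mm. 9–16) with a perfect authentic cadence — a large antecedent–consequent pair, i.e. a double period.
Phrase 3 begins with the same material as phrase 1, making it parallel.

parallel double period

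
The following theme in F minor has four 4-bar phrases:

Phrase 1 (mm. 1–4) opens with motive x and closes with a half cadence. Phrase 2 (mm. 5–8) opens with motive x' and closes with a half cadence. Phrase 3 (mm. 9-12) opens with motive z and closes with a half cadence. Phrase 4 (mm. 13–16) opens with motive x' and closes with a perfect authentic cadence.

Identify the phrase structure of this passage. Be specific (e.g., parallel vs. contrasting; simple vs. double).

Four phrases in two halves: the first half (measures 1–8) ends with a half cadence, the second (mm. 9-16) with a perfect authentic cadence — a large antecedent–consequent pair, i.e. a double period.
Phrase 3 begins with different material from phrase 1, making it contrasting.

contrasting double period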